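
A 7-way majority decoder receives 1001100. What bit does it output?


Ones: 3 out of 7
Threshold: 4

0 (3/7 voted 1)


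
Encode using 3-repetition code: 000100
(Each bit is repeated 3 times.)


Each bit -> 3 copies

000000000111000000


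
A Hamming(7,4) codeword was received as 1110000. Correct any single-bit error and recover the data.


Syndrome = 0: no error detected

Data: 1000 (no errors)


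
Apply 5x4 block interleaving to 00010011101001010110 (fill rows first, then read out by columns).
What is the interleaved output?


Matrix:
  0001
  0011
  1010
  0101
  0110
Read columns: 00100000110110111010

00100000110110111010


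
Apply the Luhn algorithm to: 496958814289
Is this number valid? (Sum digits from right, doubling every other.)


Luhn sum = 72
72 mod 10 = 2

Invalid (Luhn sum mod 10 = 2)


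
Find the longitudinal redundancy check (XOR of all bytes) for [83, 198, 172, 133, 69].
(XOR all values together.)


XOR chain: 83 ^ 198 ^ 172 ^ 133 ^ 69 = 249

249


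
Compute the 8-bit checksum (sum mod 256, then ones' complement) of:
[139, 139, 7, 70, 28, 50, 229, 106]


Sum = 768 mod 256 = 0
Complement = 255

255


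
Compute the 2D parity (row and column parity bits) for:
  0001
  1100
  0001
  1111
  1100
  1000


Row parities: 101001
Column parities: 0111

Row P: 101001, Col P: 0111, Corner: 1


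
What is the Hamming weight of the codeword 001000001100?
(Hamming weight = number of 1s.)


Counting 1s in 001000001100

3


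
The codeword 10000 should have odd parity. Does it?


Number of 1s: 1

Yes, parity is correct (1 ones)


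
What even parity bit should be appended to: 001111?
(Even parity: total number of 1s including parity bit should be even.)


Number of 1s in data: 4
Parity bit: 0

0


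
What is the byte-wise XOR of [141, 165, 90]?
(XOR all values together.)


XOR chain: 141 ^ 165 ^ 90 = 114

114


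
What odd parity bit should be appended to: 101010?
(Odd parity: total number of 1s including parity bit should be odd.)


Number of 1s in data: 3
Parity bit: 0

0


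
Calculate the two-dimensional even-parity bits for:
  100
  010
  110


Row parities: 110
Column parities: 000

Row P: 110, Col P: 000, Corner: 0


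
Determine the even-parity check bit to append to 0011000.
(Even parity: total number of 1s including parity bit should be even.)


Number of 1s in data: 2
Parity bit: 0

0


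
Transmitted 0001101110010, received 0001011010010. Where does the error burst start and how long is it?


XOR: 0000110100000

Burst at position 4, length 4


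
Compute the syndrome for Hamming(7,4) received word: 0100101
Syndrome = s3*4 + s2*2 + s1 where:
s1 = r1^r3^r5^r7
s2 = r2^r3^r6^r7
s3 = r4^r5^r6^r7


s1=0, s2=0, s3=0

Syndrome = 0 (no error)


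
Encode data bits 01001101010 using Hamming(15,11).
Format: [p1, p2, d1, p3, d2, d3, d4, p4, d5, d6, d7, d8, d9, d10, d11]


Parity bits: p1=0, p2=0, p3=1, p4=0

000110001101010


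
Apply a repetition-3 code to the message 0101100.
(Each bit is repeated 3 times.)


Each bit -> 3 copies

000111000111111000000


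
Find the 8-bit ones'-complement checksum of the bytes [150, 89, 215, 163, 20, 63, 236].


Sum = 936 mod 256 = 168
Complement = 87

87


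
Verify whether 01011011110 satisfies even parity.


Number of 1s: 7

No, parity error (7 ones)


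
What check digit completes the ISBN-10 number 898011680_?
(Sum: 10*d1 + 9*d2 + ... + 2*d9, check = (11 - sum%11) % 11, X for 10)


Weighted sum: 284
284 mod 11 = 9

Check digit: 2


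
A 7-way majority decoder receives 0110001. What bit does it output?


Ones: 3 out of 7
Threshold: 4

0 (3/7 voted 1)


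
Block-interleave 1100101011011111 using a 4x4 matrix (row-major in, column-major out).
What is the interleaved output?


Matrix:
  1100
  1010
  1101
  1111
Read columns: 1111101101010011

1111101101010011


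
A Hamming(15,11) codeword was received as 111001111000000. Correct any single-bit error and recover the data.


Syndrome = 0: no error detected

Data: 10111000000 (no errors)


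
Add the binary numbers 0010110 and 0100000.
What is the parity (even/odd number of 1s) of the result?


0010110 = 22
0100000 = 32
Sum = 54 = 110110
1s count = 4

even parity (4 ones in 110110)


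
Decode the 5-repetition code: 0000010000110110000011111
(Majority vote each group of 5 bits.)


Groups: 00000, 10000, 11011, 00000, 11111
Majority votes: 00101

00101


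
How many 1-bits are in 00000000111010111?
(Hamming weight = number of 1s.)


Counting 1s in 00000000111010111

7


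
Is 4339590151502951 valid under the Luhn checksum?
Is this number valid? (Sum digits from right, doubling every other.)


Luhn sum = 55
55 mod 10 = 5

Invalid (Luhn sum mod 10 = 5)


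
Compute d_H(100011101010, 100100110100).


XOR: 000111011110
Count of 1s: 7

7


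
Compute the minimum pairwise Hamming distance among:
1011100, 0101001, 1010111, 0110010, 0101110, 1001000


Comparing all pairs, minimum distance: 2
Can detect 1 errors, correct 0 errors

2


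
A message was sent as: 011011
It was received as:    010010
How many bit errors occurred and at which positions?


XOR: 001001

2 error(s) at position(s): 2, 5


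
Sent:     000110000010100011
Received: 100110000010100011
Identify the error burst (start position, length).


XOR: 100000000000000000

Burst at position 0, length 1


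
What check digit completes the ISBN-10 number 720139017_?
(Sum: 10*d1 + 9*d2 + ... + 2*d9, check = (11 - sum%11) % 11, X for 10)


Weighted sum: 175
175 mod 11 = 10

Check digit: 1


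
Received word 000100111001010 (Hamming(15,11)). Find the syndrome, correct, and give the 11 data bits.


Syndrome = 0: no error detected

Data: 00011001010 (no errors)


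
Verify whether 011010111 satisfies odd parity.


Number of 1s: 6

No, parity error (6 ones)


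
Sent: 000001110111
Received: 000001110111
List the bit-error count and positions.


XOR: 000000000000

0 errors (received matches sent)


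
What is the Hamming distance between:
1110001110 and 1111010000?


XOR: 0001011110
Count of 1s: 5

5


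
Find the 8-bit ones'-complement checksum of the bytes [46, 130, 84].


Sum = 260 mod 256 = 4
Complement = 251

251


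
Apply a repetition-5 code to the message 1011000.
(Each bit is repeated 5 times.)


Each bit -> 5 copies

11111000001111111111000000000000000


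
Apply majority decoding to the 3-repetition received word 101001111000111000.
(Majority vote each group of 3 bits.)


Groups: 101, 001, 111, 000, 111, 000
Majority votes: 101010

101010


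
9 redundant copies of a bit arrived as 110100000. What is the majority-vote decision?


Ones: 3 out of 9
Threshold: 5

0 (3/9 voted 1)


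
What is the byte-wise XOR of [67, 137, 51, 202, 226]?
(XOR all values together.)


XOR chain: 67 ^ 137 ^ 51 ^ 202 ^ 226 = 209

209


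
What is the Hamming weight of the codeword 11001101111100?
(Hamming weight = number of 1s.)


Counting 1s in 11001101111100

9


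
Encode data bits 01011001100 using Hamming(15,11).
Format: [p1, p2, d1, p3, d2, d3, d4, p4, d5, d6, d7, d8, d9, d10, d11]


Parity bits: p1=0, p2=1, p3=0, p4=1

010010111001100


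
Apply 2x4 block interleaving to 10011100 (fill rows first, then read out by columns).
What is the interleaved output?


Matrix:
  1001
  1100
Read columns: 11010010

11010010


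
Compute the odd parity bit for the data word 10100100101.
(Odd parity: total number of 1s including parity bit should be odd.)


Number of 1s in data: 5
Parity bit: 0

0


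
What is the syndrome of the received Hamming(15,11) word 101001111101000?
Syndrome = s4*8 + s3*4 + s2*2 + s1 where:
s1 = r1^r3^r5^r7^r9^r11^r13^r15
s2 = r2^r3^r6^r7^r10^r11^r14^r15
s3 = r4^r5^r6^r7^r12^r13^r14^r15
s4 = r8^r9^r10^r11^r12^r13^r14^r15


s1=0, s2=0, s3=1, s4=0

Syndrome = 4 (error at position 4)


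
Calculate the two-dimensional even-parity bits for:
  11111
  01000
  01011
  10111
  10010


Row parities: 11100
Column parities: 11001

Row P: 11100, Col P: 11001, Corner: 1


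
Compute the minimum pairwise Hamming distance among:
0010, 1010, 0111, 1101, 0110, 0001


Comparing all pairs, minimum distance: 1
Can detect 0 errors, correct 0 errors

1


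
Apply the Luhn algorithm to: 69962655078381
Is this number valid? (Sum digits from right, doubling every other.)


Luhn sum = 68
68 mod 10 = 8

Invalid (Luhn sum mod 10 = 8)


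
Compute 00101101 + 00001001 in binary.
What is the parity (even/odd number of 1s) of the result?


00101101 = 45
00001001 = 9
Sum = 54 = 110110
1s count = 4

even parity (4 ones in 110110)


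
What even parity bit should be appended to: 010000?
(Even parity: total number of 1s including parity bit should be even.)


Number of 1s in data: 1
Parity bit: 1

1


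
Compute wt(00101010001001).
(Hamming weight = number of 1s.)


Counting 1s in 00101010001001

5


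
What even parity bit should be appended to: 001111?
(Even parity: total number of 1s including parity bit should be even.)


Number of 1s in data: 4
Parity bit: 0

0


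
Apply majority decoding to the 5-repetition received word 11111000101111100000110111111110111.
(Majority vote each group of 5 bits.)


Groups: 11111, 00010, 11111, 00000, 11011, 11111, 10111
Majority votes: 1010111

1010111


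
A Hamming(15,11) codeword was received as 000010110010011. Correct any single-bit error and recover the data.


Syndrome = 0: no error detected

Data: 01010010011 (no errors)


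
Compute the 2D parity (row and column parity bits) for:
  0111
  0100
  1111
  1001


Row parities: 1100
Column parities: 0101

Row P: 1100, Col P: 0101, Corner: 0


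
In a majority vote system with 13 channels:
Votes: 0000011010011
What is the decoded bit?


Ones: 5 out of 13
Threshold: 7

0 (5/13 voted 1)


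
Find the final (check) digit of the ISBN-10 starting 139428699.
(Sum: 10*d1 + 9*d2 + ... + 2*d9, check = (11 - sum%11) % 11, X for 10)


Weighted sum: 258
258 mod 11 = 5

Check digit: 6


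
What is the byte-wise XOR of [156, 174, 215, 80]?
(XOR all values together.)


XOR chain: 156 ^ 174 ^ 215 ^ 80 = 181

181


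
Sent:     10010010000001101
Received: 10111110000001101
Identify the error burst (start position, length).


XOR: 00101100000000000

Burst at position 2, length 4


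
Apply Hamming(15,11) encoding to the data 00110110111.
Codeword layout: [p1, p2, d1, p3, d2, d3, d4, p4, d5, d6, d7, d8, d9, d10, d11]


Parity bits: p1=0, p2=0, p3=1, p4=1

000101110110111


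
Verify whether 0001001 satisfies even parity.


Number of 1s: 2

Yes, parity is correct (2 ones)


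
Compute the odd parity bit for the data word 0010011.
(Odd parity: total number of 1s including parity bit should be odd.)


Number of 1s in data: 3
Parity bit: 0

0


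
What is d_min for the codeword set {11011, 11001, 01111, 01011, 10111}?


Comparing all pairs, minimum distance: 1
Can detect 0 errors, correct 0 errors

1


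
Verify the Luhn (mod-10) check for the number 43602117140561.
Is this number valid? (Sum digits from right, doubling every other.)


Luhn sum = 43
43 mod 10 = 3

Invalid (Luhn sum mod 10 = 3)


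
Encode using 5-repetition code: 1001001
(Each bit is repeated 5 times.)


Each bit -> 5 copies

11111000000000011111000000000011111


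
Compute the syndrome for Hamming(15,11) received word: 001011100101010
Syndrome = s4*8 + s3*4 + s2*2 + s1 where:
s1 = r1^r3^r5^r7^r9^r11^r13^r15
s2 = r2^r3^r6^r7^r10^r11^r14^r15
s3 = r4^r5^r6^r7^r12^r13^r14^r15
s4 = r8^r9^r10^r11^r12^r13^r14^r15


s1=1, s2=1, s3=1, s4=1

Syndrome = 15 (error at position 15)


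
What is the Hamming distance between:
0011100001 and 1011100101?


XOR: 1000000100
Count of 1s: 2

2


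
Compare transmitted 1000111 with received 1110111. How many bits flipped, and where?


XOR: 0110000

2 error(s) at position(s): 1, 2


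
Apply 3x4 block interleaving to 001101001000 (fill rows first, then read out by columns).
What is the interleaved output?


Matrix:
  0011
  0100
  1000
Read columns: 001010100100

001010100100


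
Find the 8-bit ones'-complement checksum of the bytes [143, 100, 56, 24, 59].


Sum = 382 mod 256 = 126
Complement = 129

129


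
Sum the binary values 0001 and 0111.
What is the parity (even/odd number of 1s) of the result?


0001 = 1
0111 = 7
Sum = 8 = 1000
1s count = 1

odd parity (1 ones in 1000)


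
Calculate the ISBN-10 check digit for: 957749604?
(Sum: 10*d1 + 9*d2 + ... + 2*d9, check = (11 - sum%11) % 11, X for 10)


Weighted sum: 341
341 mod 11 = 0

Check digit: 0


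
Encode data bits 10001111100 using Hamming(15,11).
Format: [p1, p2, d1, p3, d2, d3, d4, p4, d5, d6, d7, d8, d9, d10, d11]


Parity bits: p1=0, p2=1, p3=0, p4=1

011000011111100


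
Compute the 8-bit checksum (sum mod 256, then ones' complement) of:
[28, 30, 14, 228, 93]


Sum = 393 mod 256 = 137
Complement = 118

118


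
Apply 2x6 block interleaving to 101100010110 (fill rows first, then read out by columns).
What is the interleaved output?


Matrix:
  101100
  010110
Read columns: 100110110100

100110110100


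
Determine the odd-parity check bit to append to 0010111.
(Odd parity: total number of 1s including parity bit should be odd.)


Number of 1s in data: 4
Parity bit: 1

1


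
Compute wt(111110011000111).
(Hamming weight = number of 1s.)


Counting 1s in 111110011000111

10


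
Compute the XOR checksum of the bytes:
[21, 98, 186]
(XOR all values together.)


XOR chain: 21 ^ 98 ^ 186 = 205

205


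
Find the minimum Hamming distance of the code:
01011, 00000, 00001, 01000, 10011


Comparing all pairs, minimum distance: 1
Can detect 0 errors, correct 0 errors

1


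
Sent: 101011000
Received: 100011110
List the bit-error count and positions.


XOR: 001000110

3 error(s) at position(s): 2, 6, 7


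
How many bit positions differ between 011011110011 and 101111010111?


XOR: 110100100100
Count of 1s: 5

5


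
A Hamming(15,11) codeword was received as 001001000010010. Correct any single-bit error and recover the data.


Syndrome = 0: no error detected

Data: 10100010010 (no errors)


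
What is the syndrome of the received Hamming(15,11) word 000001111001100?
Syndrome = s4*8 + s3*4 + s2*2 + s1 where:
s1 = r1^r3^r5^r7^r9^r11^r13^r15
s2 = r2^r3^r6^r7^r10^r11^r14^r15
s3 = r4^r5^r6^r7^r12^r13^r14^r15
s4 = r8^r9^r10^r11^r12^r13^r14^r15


s1=1, s2=0, s3=0, s4=0

Syndrome = 1 (error at position 1)


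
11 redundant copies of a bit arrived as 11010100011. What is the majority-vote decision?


Ones: 6 out of 11
Threshold: 6

1 (6/11 voted 1)


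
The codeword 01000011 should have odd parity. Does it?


Number of 1s: 3

Yes, parity is correct (3 ones)


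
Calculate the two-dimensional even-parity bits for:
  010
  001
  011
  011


Row parities: 1100
Column parities: 011

Row P: 1100, Col P: 011, Corner: 0


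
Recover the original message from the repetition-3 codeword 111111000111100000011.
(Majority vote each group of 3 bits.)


Groups: 111, 111, 000, 111, 100, 000, 011
Majority votes: 1101001

1101001


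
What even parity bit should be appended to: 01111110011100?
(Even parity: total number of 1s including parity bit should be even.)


Number of 1s in data: 9
Parity bit: 1

1


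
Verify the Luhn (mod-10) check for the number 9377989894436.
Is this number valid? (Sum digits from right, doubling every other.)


Luhn sum = 92
92 mod 10 = 2

Invalid (Luhn sum mod 10 = 2)


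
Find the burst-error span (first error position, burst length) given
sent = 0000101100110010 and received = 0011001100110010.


XOR: 0011100000000000

Burst at position 2, length 3


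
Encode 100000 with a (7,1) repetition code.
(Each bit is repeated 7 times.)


Each bit -> 7 copies

111111100000000000000000000000000000000000


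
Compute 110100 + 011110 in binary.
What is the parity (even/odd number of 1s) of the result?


110100 = 52
011110 = 30
Sum = 82 = 1010010
1s count = 3

odd parity (3 ones in 1010010)


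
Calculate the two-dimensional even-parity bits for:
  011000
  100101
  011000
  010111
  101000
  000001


Row parities: 010001
Column parities: 011011

Row P: 010001, Col P: 011011, Corner: 0


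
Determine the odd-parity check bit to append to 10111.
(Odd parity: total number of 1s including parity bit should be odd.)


Number of 1s in data: 4
Parity bit: 1

1


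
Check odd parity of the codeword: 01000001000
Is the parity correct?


Number of 1s: 2

No, parity error (2 ones)


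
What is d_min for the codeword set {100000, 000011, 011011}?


Comparing all pairs, minimum distance: 2
Can detect 1 errors, correct 0 errors

2


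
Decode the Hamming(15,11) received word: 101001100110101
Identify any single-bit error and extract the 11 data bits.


Syndrome = 0: no error detected

Data: 10110110101 (no errors)


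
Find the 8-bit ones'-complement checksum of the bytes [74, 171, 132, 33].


Sum = 410 mod 256 = 154
Complement = 101

101


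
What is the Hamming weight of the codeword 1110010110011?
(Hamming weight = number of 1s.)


Counting 1s in 1110010110011

8


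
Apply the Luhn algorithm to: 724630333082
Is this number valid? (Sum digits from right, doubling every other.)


Luhn sum = 51
51 mod 10 = 1

Invalid (Luhn sum mod 10 = 1)


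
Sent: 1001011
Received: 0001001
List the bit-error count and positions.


XOR: 1000010

2 error(s) at position(s): 0, 5


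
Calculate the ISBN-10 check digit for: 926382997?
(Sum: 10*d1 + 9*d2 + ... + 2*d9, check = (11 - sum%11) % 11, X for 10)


Weighted sum: 312
312 mod 11 = 4

Check digit: 7


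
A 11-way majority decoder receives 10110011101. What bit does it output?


Ones: 7 out of 11
Threshold: 6

1 (7/11 voted 1)


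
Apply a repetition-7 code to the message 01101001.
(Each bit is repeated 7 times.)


Each bit -> 7 copies

00000001111111111111100000001111111000000000000001111111


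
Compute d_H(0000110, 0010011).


XOR: 0010101
Count of 1s: 3

3


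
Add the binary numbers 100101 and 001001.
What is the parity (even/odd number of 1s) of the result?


100101 = 37
001001 = 9
Sum = 46 = 101110
1s count = 4

even parity (4 ones in 101110)


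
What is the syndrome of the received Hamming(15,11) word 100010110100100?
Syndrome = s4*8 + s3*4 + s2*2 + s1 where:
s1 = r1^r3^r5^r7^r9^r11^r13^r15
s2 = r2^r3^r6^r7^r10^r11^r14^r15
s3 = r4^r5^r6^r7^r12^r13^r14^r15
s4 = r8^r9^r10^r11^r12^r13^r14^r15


s1=0, s2=0, s3=1, s4=1

Syndrome = 12 (error at position 12)


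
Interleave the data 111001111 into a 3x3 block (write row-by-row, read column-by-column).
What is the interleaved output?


Matrix:
  111
  001
  111
Read columns: 101101111

101101111


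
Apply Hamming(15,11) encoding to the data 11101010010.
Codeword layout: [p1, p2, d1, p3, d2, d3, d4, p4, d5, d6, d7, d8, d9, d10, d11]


Parity bits: p1=0, p2=0, p3=1, p4=1

001111011010010


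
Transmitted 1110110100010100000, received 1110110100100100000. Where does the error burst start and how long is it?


XOR: 0000000000110000000

Burst at position 10, length 2


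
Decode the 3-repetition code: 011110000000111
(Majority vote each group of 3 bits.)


Groups: 011, 110, 000, 000, 111
Majority votes: 11001

11001


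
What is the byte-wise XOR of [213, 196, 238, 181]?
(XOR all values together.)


XOR chain: 213 ^ 196 ^ 238 ^ 181 = 74

74


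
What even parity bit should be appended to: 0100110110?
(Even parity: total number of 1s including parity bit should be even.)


Number of 1s in data: 5
Parity bit: 1

1


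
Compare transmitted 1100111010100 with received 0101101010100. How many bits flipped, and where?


XOR: 1001010000000

3 error(s) at position(s): 0, 3, 5


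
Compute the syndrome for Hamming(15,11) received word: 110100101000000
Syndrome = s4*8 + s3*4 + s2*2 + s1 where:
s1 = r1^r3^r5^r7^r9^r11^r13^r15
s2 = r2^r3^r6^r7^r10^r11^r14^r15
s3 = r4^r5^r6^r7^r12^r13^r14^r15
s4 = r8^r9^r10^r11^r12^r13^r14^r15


s1=1, s2=0, s3=0, s4=1

Syndrome = 9 (error at position 9)


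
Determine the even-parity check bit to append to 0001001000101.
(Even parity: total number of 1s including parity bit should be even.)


Number of 1s in data: 4
Parity bit: 0

0


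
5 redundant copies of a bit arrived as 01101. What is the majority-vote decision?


Ones: 3 out of 5
Threshold: 3

1 (3/5 voted 1)


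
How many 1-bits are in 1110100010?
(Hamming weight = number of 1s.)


Counting 1s in 1110100010

5


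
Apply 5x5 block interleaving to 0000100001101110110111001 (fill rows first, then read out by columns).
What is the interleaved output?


Matrix:
  00001
  00001
  10111
  01101
  11001
Read columns: 0010100011001100010011111

0010100011001100010011111


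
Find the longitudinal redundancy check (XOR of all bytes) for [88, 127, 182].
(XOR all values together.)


XOR chain: 88 ^ 127 ^ 182 = 145

145


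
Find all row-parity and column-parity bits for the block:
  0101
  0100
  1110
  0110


Row parities: 0110
Column parities: 1001

Row P: 0110, Col P: 1001, Corner: 0


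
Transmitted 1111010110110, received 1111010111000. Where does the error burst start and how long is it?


XOR: 0000000001110

Burst at position 9, length 3


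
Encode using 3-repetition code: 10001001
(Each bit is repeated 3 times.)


Each bit -> 3 copies

111000000000111000000111


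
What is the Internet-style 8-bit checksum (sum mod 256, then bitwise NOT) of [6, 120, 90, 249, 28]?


Sum = 493 mod 256 = 237
Complement = 18

18


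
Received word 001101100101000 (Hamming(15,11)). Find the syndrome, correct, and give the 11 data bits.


Syndrome = 0: no error detected

Data: 10110101000 (no errors)


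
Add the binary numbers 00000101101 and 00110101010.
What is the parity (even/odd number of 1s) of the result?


00000101101 = 45
00110101010 = 426
Sum = 471 = 111010111
1s count = 7

odd parity (7 ones in 111010111)


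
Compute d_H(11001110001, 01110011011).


XOR: 10111101010
Count of 1s: 7

7


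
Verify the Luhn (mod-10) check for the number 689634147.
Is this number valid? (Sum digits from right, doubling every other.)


Luhn sum = 52
52 mod 10 = 2

Invalid (Luhn sum mod 10 = 2)


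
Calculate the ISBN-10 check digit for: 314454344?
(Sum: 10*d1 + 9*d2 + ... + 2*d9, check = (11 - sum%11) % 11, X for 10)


Weighted sum: 181
181 mod 11 = 5

Check digit: 6


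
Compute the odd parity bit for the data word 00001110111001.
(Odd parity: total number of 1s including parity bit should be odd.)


Number of 1s in data: 7
Parity bit: 0

0


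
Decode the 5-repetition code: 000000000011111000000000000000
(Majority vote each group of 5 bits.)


Groups: 00000, 00000, 11111, 00000, 00000, 00000
Majority votes: 001000

001000


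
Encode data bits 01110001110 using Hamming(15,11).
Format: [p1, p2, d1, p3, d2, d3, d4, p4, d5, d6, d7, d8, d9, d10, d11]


Parity bits: p1=1, p2=1, p3=0, p4=1

110011110001110


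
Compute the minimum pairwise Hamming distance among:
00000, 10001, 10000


Comparing all pairs, minimum distance: 1
Can detect 0 errors, correct 0 errors

1


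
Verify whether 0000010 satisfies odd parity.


Number of 1s: 1

Yes, parity is correct (1 ones)


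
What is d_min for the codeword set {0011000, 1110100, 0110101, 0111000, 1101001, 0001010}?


Comparing all pairs, minimum distance: 1
Can detect 0 errors, correct 0 errors

1


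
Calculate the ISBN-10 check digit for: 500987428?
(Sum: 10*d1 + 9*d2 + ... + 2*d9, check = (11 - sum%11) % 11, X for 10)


Weighted sum: 234
234 mod 11 = 3

Check digit: 8


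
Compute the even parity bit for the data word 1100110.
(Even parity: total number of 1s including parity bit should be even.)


Number of 1s in data: 4
Parity bit: 0

0


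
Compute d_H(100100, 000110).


XOR: 100010
Count of 1s: 2

2


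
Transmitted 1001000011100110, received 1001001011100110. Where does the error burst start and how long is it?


XOR: 0000001000000000

Burst at position 6, length 1


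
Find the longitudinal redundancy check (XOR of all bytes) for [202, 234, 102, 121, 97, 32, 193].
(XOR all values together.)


XOR chain: 202 ^ 234 ^ 102 ^ 121 ^ 97 ^ 32 ^ 193 = 191

191


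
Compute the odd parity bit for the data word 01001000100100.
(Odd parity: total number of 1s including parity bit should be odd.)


Number of 1s in data: 4
Parity bit: 1

1


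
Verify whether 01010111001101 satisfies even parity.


Number of 1s: 8

Yes, parity is correct (8 ones)


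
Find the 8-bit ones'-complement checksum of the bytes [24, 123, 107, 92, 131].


Sum = 477 mod 256 = 221
Complement = 34

34


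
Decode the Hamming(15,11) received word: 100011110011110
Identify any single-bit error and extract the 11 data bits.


Syndrome = 9: error at position 9

Data: 01111011110 (corrected bit 9)


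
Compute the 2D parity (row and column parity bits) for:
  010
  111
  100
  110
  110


Row parities: 11100
Column parities: 001

Row P: 11100, Col P: 001, Corner: 1


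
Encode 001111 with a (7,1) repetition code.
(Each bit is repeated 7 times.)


Each bit -> 7 copies

000000000000001111111111111111111111111111


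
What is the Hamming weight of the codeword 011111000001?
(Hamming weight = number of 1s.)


Counting 1s in 011111000001

6


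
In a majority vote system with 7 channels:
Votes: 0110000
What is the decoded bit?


Ones: 2 out of 7
Threshold: 4

0 (2/7 voted 1)


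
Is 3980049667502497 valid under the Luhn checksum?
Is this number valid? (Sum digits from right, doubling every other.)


Luhn sum = 76
76 mod 10 = 6

Invalid (Luhn sum mod 10 = 6)


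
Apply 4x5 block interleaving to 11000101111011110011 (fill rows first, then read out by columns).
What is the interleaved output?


Matrix:
  11000
  10111
  10111
  10011
Read columns: 11111000011001110111

11111000011001110111


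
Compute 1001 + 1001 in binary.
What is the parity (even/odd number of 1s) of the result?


1001 = 9
1001 = 9
Sum = 18 = 10010
1s count = 2

even parity (2 ones in 10010)


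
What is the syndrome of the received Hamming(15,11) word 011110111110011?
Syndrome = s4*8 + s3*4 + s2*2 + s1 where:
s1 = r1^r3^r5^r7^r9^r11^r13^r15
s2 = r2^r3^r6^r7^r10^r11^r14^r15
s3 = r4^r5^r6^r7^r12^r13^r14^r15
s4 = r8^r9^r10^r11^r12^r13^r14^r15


s1=0, s2=1, s3=1, s4=0

Syndrome = 6 (error at position 6)


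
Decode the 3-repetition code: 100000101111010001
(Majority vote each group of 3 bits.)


Groups: 100, 000, 101, 111, 010, 001
Majority votes: 001100

001100


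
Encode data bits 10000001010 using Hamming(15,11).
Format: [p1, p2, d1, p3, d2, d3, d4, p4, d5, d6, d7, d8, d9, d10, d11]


Parity bits: p1=1, p2=0, p3=0, p4=0

101000000001010


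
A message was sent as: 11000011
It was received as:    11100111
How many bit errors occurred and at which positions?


XOR: 00100100

2 error(s) at position(s): 2, 5


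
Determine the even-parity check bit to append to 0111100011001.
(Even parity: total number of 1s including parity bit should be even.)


Number of 1s in data: 7
Parity bit: 1

1


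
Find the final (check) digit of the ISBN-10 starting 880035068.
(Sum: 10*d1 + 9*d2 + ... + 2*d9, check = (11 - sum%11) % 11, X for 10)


Weighted sum: 229
229 mod 11 = 9

Check digit: 2


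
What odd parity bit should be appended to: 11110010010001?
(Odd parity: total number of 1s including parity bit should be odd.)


Number of 1s in data: 7
Parity bit: 0

0


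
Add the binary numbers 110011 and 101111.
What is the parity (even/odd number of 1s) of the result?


110011 = 51
101111 = 47
Sum = 98 = 1100010
1s count = 3

odd parity (3 ones in 1100010)


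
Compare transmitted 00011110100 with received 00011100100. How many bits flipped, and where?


XOR: 00000010000

1 error(s) at position(s): 6


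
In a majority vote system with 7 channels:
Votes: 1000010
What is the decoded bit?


Ones: 2 out of 7
Threshold: 4

0 (2/7 voted 1)


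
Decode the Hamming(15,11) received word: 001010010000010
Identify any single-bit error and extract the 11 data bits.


Syndrome = 0: no error detected

Data: 11000000010 (no errors)


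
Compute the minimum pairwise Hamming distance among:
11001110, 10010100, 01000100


Comparing all pairs, minimum distance: 3
Can detect 2 errors, correct 1 errors

3


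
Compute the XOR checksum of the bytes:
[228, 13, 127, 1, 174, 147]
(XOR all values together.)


XOR chain: 228 ^ 13 ^ 127 ^ 1 ^ 174 ^ 147 = 170

170


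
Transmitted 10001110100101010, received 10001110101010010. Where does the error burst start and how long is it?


XOR: 00000000001111000

Burst at position 10, length 4


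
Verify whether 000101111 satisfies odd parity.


Number of 1s: 5

Yes, parity is correct (5 ones)


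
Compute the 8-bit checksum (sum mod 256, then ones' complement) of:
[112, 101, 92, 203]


Sum = 508 mod 256 = 252
Complement = 3

3


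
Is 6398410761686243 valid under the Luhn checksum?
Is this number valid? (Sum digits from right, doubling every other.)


Luhn sum = 70
70 mod 10 = 0

Valid (Luhn sum mod 10 = 0)


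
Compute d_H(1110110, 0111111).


XOR: 1001001
Count of 1s: 3

3


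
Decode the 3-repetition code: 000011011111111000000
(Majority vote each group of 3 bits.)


Groups: 000, 011, 011, 111, 111, 000, 000
Majority votes: 0111100

0111100


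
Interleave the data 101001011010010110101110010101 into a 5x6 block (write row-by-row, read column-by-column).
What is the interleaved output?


Matrix:
  101001
  011010
  010110
  101110
  010101
Read columns: 100100110111010001110111010001

100100110111010001110111010001


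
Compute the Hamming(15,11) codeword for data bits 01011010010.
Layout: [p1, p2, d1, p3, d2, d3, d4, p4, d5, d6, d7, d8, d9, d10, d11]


Parity bits: p1=0, p2=1, p3=1, p4=1

010110111010010


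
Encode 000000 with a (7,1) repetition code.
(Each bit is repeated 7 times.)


Each bit -> 7 copies

000000000000000000000000000000000000000000


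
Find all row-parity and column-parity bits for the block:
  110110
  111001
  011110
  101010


Row parities: 0001
Column parities: 111011

Row P: 0001, Col P: 111011, Corner: 1


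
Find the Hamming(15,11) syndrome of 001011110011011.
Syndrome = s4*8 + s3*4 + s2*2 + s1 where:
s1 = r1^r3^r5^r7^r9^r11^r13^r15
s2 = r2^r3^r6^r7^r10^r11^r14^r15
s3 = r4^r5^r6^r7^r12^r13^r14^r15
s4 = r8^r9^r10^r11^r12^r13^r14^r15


s1=1, s2=0, s3=0, s4=1

Syndrome = 9 (error at position 9)


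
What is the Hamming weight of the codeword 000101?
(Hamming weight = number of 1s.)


Counting 1s in 000101

2


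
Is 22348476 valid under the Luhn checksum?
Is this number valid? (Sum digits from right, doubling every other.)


Luhn sum = 38
38 mod 10 = 8

Invalid (Luhn sum mod 10 = 8)


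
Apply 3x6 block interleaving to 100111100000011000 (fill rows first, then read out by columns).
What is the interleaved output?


Matrix:
  100111
  100000
  011000
Read columns: 110001001100100100

110001001100100100


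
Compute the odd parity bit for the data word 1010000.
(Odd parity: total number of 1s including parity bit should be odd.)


Number of 1s in data: 2
Parity bit: 1

1


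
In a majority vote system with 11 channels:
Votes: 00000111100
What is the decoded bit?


Ones: 4 out of 11
Threshold: 6

0 (4/11 voted 1)


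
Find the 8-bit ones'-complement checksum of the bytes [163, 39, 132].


Sum = 334 mod 256 = 78
Complement = 177

177


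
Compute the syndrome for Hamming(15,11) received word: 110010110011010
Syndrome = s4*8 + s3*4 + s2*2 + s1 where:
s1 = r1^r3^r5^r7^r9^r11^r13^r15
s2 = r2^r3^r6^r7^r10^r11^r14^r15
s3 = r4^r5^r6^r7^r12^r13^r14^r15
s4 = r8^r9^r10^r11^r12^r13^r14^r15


s1=0, s2=0, s3=0, s4=0

Syndrome = 0 (no error)


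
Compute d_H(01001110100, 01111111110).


XOR: 00110001010
Count of 1s: 4

4


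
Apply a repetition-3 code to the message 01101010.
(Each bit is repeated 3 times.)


Each bit -> 3 copies

000111111000111000111000


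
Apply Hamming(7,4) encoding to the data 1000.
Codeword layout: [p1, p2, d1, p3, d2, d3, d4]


Parity bits: p1=1, p2=1, p3=0

1110000


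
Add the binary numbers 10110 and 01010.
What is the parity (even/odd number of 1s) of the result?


10110 = 22
01010 = 10
Sum = 32 = 100000
1s count = 1

odd parity (1 ones in 100000)


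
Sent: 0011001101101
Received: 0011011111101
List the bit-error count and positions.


XOR: 0000010010000

2 error(s) at position(s): 5, 8


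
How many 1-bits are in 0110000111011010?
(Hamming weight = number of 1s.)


Counting 1s in 0110000111011010

8


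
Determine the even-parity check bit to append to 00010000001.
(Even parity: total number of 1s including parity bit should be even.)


Number of 1s in data: 2
Parity bit: 0

0


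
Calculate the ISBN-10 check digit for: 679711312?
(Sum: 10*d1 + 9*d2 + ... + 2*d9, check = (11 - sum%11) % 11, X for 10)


Weighted sum: 274
274 mod 11 = 10

Check digit: 1


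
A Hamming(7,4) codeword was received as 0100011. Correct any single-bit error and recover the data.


Syndrome = 3: error at position 3

Data: 1011 (corrected bit 3)


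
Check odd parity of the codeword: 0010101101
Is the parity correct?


Number of 1s: 5

Yes, parity is correct (5 ones)


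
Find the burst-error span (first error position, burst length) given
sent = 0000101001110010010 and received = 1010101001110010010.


XOR: 1010000000000000000

Burst at position 0, length 3


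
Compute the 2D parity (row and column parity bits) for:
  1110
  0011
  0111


Row parities: 101
Column parities: 1010

Row P: 101, Col P: 1010, Corner: 0


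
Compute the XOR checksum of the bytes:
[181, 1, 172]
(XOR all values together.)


XOR chain: 181 ^ 1 ^ 172 = 24

24


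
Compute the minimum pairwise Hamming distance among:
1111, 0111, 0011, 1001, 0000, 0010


Comparing all pairs, minimum distance: 1
Can detect 0 errors, correct 0 errors

1


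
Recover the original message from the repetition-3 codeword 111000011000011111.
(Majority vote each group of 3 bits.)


Groups: 111, 000, 011, 000, 011, 111
Majority votes: 101011

101011


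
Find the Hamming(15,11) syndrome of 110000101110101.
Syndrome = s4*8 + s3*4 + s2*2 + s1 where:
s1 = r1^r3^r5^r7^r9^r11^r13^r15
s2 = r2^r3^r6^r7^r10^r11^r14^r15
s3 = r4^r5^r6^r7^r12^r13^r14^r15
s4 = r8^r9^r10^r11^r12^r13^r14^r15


s1=0, s2=1, s3=1, s4=1

Syndrome = 14 (error at position 14)


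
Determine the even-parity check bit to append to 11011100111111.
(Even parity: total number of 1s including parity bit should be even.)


Number of 1s in data: 11
Parity bit: 1

1


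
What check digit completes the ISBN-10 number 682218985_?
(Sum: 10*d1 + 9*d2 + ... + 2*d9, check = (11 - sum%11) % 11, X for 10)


Weighted sum: 278
278 mod 11 = 3

Check digit: 8


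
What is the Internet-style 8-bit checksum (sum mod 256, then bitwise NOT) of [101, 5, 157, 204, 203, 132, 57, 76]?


Sum = 935 mod 256 = 167
Complement = 88

88


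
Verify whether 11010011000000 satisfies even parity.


Number of 1s: 5

No, parity error (5 ones)


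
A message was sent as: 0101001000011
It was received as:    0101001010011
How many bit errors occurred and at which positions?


XOR: 0000000010000

1 error(s) at position(s): 8


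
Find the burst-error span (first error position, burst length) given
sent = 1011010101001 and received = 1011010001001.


XOR: 0000000100000

Burst at position 7, length 1


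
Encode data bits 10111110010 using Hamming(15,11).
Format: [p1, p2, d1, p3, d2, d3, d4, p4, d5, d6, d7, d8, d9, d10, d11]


Parity bits: p1=0, p2=0, p3=1, p4=0

001101101110010


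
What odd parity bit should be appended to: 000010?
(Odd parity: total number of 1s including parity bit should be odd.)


Number of 1s in data: 1
Parity bit: 0

0


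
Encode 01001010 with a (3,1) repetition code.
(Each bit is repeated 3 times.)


Each bit -> 3 copies

000111000000111000111000


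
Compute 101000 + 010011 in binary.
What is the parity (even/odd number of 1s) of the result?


101000 = 40
010011 = 19
Sum = 59 = 111011
1s count = 5

odd parity (5 ones in 111011)


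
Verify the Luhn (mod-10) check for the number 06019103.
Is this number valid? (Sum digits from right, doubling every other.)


Luhn sum = 20
20 mod 10 = 0

Valid (Luhn sum mod 10 = 0)


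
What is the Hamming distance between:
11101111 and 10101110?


XOR: 01000001
Count of 1s: 2

2


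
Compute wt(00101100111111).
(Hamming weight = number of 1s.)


Counting 1s in 00101100111111

9


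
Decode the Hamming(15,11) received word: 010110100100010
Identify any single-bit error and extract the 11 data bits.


Syndrome = 0: no error detected

Data: 01010100010 (no errors)


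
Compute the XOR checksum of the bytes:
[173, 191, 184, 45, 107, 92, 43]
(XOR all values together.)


XOR chain: 173 ^ 191 ^ 184 ^ 45 ^ 107 ^ 92 ^ 43 = 155

155


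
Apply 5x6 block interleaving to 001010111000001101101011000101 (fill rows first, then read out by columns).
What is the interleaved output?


Matrix:
  001010
  111000
  001101
  101011
  000101
Read columns: 010100100011110001011001000111

010100100011110001011001000111


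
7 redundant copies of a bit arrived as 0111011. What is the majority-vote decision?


Ones: 5 out of 7
Threshold: 4

1 (5/7 voted 1)


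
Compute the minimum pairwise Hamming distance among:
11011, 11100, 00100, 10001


Comparing all pairs, minimum distance: 2
Can detect 1 errors, correct 0 errors

2


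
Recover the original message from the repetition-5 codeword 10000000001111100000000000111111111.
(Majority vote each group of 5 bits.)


Groups: 10000, 00000, 11111, 00000, 00000, 01111, 11111
Majority votes: 0010011

0010011


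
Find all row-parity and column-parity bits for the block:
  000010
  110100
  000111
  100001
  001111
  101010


Row parities: 111001
Column parities: 110101

Row P: 111001, Col P: 110101, Corner: 0


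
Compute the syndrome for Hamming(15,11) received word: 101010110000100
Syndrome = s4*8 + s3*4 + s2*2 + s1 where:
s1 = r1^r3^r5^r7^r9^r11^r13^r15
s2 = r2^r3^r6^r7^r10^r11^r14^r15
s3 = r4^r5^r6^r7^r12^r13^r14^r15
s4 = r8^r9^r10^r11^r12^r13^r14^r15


s1=1, s2=0, s3=1, s4=0

Syndrome = 5 (error at position 5)


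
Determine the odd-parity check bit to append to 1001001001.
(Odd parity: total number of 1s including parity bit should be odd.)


Number of 1s in data: 4
Parity bit: 1

1


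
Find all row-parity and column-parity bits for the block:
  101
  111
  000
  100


Row parities: 0101
Column parities: 110

Row P: 0101, Col P: 110, Corner: 0


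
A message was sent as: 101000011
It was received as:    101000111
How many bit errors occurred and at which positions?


XOR: 000000100

1 error(s) at position(s): 6


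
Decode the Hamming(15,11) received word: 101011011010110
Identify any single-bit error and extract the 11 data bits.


Syndrome = 8: error at position 8

Data: 11101010110 (corrected bit 8)


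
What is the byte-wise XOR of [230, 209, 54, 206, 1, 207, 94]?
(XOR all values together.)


XOR chain: 230 ^ 209 ^ 54 ^ 206 ^ 1 ^ 207 ^ 94 = 95

95
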